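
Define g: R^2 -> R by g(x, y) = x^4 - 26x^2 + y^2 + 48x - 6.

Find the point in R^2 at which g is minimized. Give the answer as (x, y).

(-4, 0)

g(x,y) separates as P(x) + Q(y) − 6, so its minimum is min P + min Q − 6.
P'(x) = 4(x - 3)(x - 1)(x + 4) vanishes at x ∈ {-4, 1, 3}; Q'(y) = 2y vanishes at y ∈ {0}.
Local minima of P (where P''>0): P(-4)=-352, P(3)=-9. Local minima of Q: Q(0)=0.
So the global minimum of g is P(-4) + Q(0) − 6 = -352 + 0 − 6 = -358, attained at (-4, 0).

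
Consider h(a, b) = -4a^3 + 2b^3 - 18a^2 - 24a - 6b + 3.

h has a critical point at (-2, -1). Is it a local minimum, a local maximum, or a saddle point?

saddle point

The mixed partial ∂²h/∂a∂b is 0, so the Hessian at any point is diag(h_aa, h_bb) = diag(-12(2a + 3), 12b).
At (-2, -1): H = diag(12, -12).
The eigenvalues have opposite signs, so H is indefinite: a saddle point.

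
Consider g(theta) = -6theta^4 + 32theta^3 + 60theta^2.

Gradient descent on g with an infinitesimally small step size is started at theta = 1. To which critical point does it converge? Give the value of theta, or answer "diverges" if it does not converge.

g'(theta) = -24theta(theta - 5)(theta + 1), so g'(1) = 192.
Gradient descent moves in the -g' direction, i.e. theta is decreasing.
The nearest critical point in that direction is theta = 0, where g'' = 120 > 0 (a local minimum). The iterate converges there.

0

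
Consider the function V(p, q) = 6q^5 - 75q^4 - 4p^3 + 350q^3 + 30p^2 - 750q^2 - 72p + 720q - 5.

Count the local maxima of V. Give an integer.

V separates as a function of p plus a function of q, so ∇V=0 decouples.
∂V/∂p = -12(p - 3)(p - 2) = 0 at p ∈ {2, 3}; ∂V/∂q = 30(q - 4)(q - 3)(q - 2)(q - 1) = 0 at q ∈ {1, 2, 3, 4}.
The Hessian is diagonal: diag(V_pp, V_qq). Second derivatives: V_pp(2)=12, V_pp(3)=-12; V_qq(1)=-180, V_qq(2)=60, V_qq(3)=-60, V_qq(4)=180.
Local maxima occur where both diagonal entries negative: (3, 1), (3, 3). Count: 2.

2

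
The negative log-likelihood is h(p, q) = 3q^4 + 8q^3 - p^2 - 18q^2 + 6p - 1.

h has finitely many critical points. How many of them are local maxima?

h separates as a function of p plus a function of q, so ∇h=0 decouples.
∂h/∂p = -2(p - 3) = 0 at p ∈ {3}; ∂h/∂q = 12q(q - 1)(q + 3) = 0 at q ∈ {-3, 0, 1}.
The Hessian is diagonal: diag(h_pp, h_qq). Second derivatives: h_pp(3)=-2; h_qq(-3)=144, h_qq(0)=-36, h_qq(1)=48.
Local maxima occur where both diagonal entries negative: (3, 0). Count: 1.

1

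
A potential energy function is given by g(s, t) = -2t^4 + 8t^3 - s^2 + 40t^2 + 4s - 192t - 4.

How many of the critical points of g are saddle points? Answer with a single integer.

1

g separates as a function of s plus a function of t, so ∇g=0 decouples.
∂g/∂s = -2(s - 2) = 0 at s ∈ {2}; ∂g/∂t = -8(t - 4)(t - 2)(t + 3) = 0 at t ∈ {-3, 2, 4}.
The Hessian is diagonal: diag(g_ss, g_tt). Second derivatives: g_ss(2)=-2; g_tt(-3)=-280, g_tt(2)=80, g_tt(4)=-112.
Saddle points occur where the two diagonal entries have opposite signs: (2, 2). Count: 1.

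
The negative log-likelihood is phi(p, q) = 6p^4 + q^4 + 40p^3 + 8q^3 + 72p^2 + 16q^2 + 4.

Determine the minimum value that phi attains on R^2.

4

phi(p,q) separates as A(p) + B(q) + 4, so its minimum is min A + min B + 4.
A'(p) = 24p(p + 2)(p + 3) vanishes at p ∈ {-3, -2, 0}; B'(q) = 4q(q + 2)(q + 4) vanishes at q ∈ {-4, -2, 0}.
Local minima of A (where A''>0): A(-3)=54, A(0)=0. Local minima of B: B(-4)=0, B(0)=0.
So the global minimum of phi is A(0) + B(-4) + 4 = 0 + 0 + 4 = 4, attained at (0, -4).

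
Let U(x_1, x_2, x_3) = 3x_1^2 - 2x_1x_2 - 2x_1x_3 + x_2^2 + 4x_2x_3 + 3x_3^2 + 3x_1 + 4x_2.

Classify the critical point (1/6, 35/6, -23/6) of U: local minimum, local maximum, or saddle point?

saddle point

The Hessian is constant: H = [[6, -2, -2], [-2, 2, 4], [-2, 4, 6]].
Leading principal minors: Δ₁ = 6, Δ₂ = 8, Δ₃ = -24.
The minors fit neither the all-positive nor the alternating-sign pattern, so H is indefinite: a saddle point.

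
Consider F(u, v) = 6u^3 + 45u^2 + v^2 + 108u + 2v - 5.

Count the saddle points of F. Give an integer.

1

F separates as a function of u plus a function of v, so ∇F=0 decouples.
∂F/∂u = 18(u + 2)(u + 3) = 0 at u ∈ {-3, -2}; ∂F/∂v = 2(v + 1) = 0 at v ∈ {-1}.
The Hessian is diagonal: diag(F_uu, F_vv). Second derivatives: F_uu(-3)=-18, F_uu(-2)=18; F_vv(-1)=2.
Saddle points occur where the two diagonal entries have opposite signs: (-3, -1). Count: 1.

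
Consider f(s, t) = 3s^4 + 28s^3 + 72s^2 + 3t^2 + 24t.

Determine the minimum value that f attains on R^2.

f(s,t) separates as P(s) + Q(t), so its minimum is min P + min Q.
P'(s) = 12s(s + 3)(s + 4) vanishes at s ∈ {-4, -3, 0}; Q'(t) = 6(t + 4) vanishes at t ∈ {-4}.
Local minima of P (where P''>0): P(-4)=128, P(0)=0. Local minima of Q: Q(-4)=-48.
So the global minimum of f is P(0) + Q(-4) = 0 − 48 = -48, attained at (0, -4).

-48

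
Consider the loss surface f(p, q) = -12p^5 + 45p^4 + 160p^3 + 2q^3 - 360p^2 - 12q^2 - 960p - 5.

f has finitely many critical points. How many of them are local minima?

2

f separates as a function of p plus a function of q, so ∇f=0 decouples.
∂f/∂p = -60(p - 4)(p - 2)(p + 1)(p + 2) = 0 at p ∈ {-2, -1, 2, 4}; ∂f/∂q = 6q(q - 4) = 0 at q ∈ {0, 4}.
The Hessian is diagonal: diag(f_pp, f_qq). Second derivatives: f_pp(-2)=1440, f_pp(-1)=-900, f_pp(2)=1440, f_pp(4)=-3600; f_qq(0)=-24, f_qq(4)=24.
Local minima occur where both diagonal entries positive: (-2, 4), (2, 4). Count: 2.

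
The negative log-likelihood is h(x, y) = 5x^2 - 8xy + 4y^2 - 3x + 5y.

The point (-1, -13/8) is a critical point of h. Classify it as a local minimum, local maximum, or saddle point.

local minimum

The Hessian of h is constant: H = [[10, -8], [-8, 8]].
det(H) = 10·8 − (-8)² = 16.
det(H) > 0 and tr(H) = 18 > 0, so H is positive definite and the point is a local minimum.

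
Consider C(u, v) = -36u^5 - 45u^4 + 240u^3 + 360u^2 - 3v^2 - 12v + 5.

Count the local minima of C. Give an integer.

C separates as a function of u plus a function of v, so ∇C=0 decouples.
∂C/∂u = -180u(u - 2)(u + 1)(u + 2) = 0 at u ∈ {-2, -1, 0, 2}; ∂C/∂v = -6(v + 2) = 0 at v ∈ {-2}.
The Hessian is diagonal: diag(C_uu, C_vv). Second derivatives: C_uu(-2)=1440, C_uu(-1)=-540, C_uu(0)=720, C_uu(2)=-4320; C_vv(-2)=-6.
Local minima occur where both diagonal entries positive: none. Count: 0.

0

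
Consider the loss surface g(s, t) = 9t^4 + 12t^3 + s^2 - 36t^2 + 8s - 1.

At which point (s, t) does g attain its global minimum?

g(s,t) separates as P(s) + Q(t) − 1, so its minimum is min P + min Q − 1.
P'(s) = 2s + 8 vanishes at s ∈ {-4}; Q'(t) = 36t(t - 1)(t + 2) vanishes at t ∈ {-2, 0, 1}.
Local minima of P (where P''>0): P(-4)=-16. Local minima of Q: Q(-2)=-96, Q(1)=-15.
So the global minimum of g is P(-4) + Q(-2) − 1 = -16 − 96 − 1 = -113, attained at (-4, -2).

(-4, -2)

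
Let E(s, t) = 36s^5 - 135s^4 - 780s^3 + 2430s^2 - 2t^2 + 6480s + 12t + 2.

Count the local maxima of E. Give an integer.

E separates as a function of s plus a function of t, so ∇E=0 decouples.
∂E/∂s = 180(s - 4)(s - 3)(s + 1)(s + 3) = 0 at s ∈ {-3, -1, 3, 4}; ∂E/∂t = -4(t - 3) = 0 at t ∈ {3}.
The Hessian is diagonal: diag(E_ss, E_tt). Second derivatives: E_ss(-3)=-15120, E_ss(-1)=7200, E_ss(3)=-4320, E_ss(4)=6300; E_tt(3)=-4.
Local maxima occur where both diagonal entries negative: (-3, 3), (3, 3). Count: 2.

2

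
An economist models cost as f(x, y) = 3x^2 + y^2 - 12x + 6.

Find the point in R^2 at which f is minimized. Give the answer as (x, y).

f(x,y) separates as P(x) + Q(y) + 6, so its minimum is min P + min Q + 6.
P'(x) = 6x - 12 vanishes at x ∈ {2}; Q'(y) = 2y vanishes at y ∈ {0}.
Local minima of P (where P''>0): P(2)=-12. Local minima of Q: Q(0)=0.
So the global minimum of f is P(2) + Q(0) + 6 = -12 + 0 + 6 = -6, attained at (2, 0).

(2, 0)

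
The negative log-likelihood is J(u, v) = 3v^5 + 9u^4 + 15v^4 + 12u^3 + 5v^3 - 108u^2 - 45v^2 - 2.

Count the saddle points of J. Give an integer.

6

J separates as a function of u plus a function of v, so ∇J=0 decouples.
∂J/∂u = 36u(u - 2)(u + 3) = 0 at u ∈ {-3, 0, 2}; ∂J/∂v = 15v(v - 1)(v + 2)(v + 3) = 0 at v ∈ {-3, -2, 0, 1}.
The Hessian is diagonal: diag(J_uu, J_vv). Second derivatives: J_uu(-3)=540, J_uu(0)=-216, J_uu(2)=360; J_vv(-3)=-180, J_vv(-2)=90, J_vv(0)=-90, J_vv(1)=180.
Saddle points occur where the two diagonal entries have opposite signs: (-3, -3), (-3, 0), (0, -2), (0, 1), (2, -3), (2, 0). Count: 6.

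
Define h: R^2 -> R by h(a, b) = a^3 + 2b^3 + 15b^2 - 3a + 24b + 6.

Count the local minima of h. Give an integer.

h separates as a function of a plus a function of b, so ∇h=0 decouples.
∂h/∂a = 3(a - 1)(a + 1) = 0 at a ∈ {-1, 1}; ∂h/∂b = 6(b + 1)(b + 4) = 0 at b ∈ {-4, -1}.
The Hessian is diagonal: diag(h_aa, h_bb). Second derivatives: h_aa(-1)=-6, h_aa(1)=6; h_bb(-4)=-18, h_bb(-1)=18.
Local minima occur where both diagonal entries positive: (1, -1). Count: 1.

1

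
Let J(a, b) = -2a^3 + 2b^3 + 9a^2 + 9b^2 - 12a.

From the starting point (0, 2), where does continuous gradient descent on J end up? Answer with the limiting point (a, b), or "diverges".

J is separable, so gradient descent decouples: a follows -∂J/∂a, b follows -∂J/∂b.
∂J/∂a = -6(a - 2)(a - 1); at a=0 this is -12, so a increases.
∂J/∂b = 6b(b + 3); at b=2 this is 60, so b decreases.
a converges to its nearest critical value 1 (a local min of the a-part); b converges to 0. The iterate converges to (1, 0).

(1, 0)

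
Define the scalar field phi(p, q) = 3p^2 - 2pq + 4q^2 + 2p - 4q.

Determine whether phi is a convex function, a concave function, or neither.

phi is quadratic, so its Hessian is the constant matrix H = [[6, -2], [-2, 8]].
det(H) = 44, tr(H) = 14.
det(H) > 0 and tr(H) > 0, so H is positive definite everywhere: convex.

convex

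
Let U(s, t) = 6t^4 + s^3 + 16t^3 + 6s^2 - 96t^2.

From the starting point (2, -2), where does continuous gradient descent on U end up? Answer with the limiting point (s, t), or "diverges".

(0, -4)

U is separable, so gradient descent decouples: s follows -∂U/∂s, t follows -∂U/∂t.
∂U/∂s = 3s(s + 4); at s=2 this is 36, so s decreases.
∂U/∂t = 24t(t - 2)(t + 4); at t=-2 this is 384, so t decreases.
s converges to its nearest critical value 0 (a local min of the s-part); t converges to -4. The iterate converges to (0, -4).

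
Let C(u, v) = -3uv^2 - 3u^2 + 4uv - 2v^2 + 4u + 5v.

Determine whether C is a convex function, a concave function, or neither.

The term -3uv^2 is cubic, so the Hessian is not constant.
∂²C/∂v² = -6u - 4, which takes both signs as u varies (negative for sufficiently large u). A diagonal entry of the Hessian changing sign means the Hessian is neither positive- nor negative-semidefinite on all of R^2.

neither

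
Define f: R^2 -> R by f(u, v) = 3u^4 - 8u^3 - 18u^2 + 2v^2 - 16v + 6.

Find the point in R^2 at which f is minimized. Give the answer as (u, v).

f(u,v) separates as P(u) + Q(v) + 6, so its minimum is min P + min Q + 6.
P'(u) = 12u(u - 3)(u + 1) vanishes at u ∈ {-1, 0, 3}; Q'(v) = 4v - 16 vanishes at v ∈ {4}.
Local minima of P (where P''>0): P(-1)=-7, P(3)=-135. Local minima of Q: Q(4)=-32.
So the global minimum of f is P(3) + Q(4) + 6 = -135 − 32 + 6 = -161, attained at (3, 4).

(3, 4)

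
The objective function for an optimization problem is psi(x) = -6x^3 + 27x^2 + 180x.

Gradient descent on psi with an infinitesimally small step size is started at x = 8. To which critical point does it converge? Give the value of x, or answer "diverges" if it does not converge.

diverges

psi'(x) = -18(x - 5)(x + 2), so psi'(8) = -540.
Gradient descent moves in the -psi' direction, i.e. x is increasing.
There is no critical point above x=8, and psi' keeps the same sign, so the iterate runs off to +∞.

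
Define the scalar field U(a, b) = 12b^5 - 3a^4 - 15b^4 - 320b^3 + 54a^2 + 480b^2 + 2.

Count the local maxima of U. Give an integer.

U separates as a function of a plus a function of b, so ∇U=0 decouples.
∂U/∂a = -12a(a - 3)(a + 3) = 0 at a ∈ {-3, 0, 3}; ∂U/∂b = 60b(b - 4)(b - 1)(b + 4) = 0 at b ∈ {-4, 0, 1, 4}.
The Hessian is diagonal: diag(U_aa, U_bb). Second derivatives: U_aa(-3)=-216, U_aa(0)=108, U_aa(3)=-216; U_bb(-4)=-9600, U_bb(0)=960, U_bb(1)=-900, U_bb(4)=5760.
Local maxima occur where both diagonal entries negative: (-3, -4), (-3, 1), (3, -4), (3, 1). Count: 4.

4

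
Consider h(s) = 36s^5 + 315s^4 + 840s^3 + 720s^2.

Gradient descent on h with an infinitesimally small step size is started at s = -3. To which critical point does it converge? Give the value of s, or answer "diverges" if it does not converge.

-2

h'(s) = 180s(s + 1)(s + 2)(s + 4), so h'(-3) = -1080.
Gradient descent moves in the -h' direction, i.e. s is increasing.
The nearest critical point in that direction is s = -2, where h'' = 720 > 0 (a local minimum). The iterate converges there.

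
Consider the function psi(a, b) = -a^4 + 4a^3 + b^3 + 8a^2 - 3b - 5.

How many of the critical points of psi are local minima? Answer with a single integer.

1

psi separates as a function of a plus a function of b, so ∇psi=0 decouples.
∂psi/∂a = -4a(a - 4)(a + 1) = 0 at a ∈ {-1, 0, 4}; ∂psi/∂b = 3(b - 1)(b + 1) = 0 at b ∈ {-1, 1}.
The Hessian is diagonal: diag(psi_aa, psi_bb). Second derivatives: psi_aa(-1)=-20, psi_aa(0)=16, psi_aa(4)=-80; psi_bb(-1)=-6, psi_bb(1)=6.
Local minima occur where both diagonal entries positive: (0, 1). Count: 1.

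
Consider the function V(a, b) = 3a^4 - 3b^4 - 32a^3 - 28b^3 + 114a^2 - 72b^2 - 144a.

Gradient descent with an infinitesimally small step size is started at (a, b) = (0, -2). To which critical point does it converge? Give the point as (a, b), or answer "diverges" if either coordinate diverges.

V is separable, so gradient descent decouples: a follows -∂V/∂a, b follows -∂V/∂b.
∂V/∂a = 12(a - 4)(a - 3)(a - 1); at a=0 this is -144, so a increases.
∂V/∂b = -12b(b + 3)(b + 4); at b=-2 this is 48, so b decreases.
a converges to its nearest critical value 1 (a local min of the a-part); b converges to -3. The iterate converges to (1, -3).

(1, -3)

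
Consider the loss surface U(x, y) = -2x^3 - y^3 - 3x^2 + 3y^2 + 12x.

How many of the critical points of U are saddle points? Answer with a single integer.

U separates as a function of x plus a function of y, so ∇U=0 decouples.
∂U/∂x = -6(x - 1)(x + 2) = 0 at x ∈ {-2, 1}; ∂U/∂y = -3y(y - 2) = 0 at y ∈ {0, 2}.
The Hessian is diagonal: diag(U_xx, U_yy). Second derivatives: U_xx(-2)=18, U_xx(1)=-18; U_yy(0)=6, U_yy(2)=-6.
Saddle points occur where the two diagonal entries have opposite signs: (-2, 2), (1, 0). Count: 2.

2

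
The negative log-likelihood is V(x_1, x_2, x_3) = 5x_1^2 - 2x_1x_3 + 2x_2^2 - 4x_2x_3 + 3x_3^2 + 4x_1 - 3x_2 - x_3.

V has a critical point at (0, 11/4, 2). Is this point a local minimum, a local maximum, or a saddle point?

The Hessian is constant: H = [[10, 0, -2], [0, 4, -4], [-2, -4, 6]].
Leading principal minors: Δ₁ = 10, Δ₂ = 40, Δ₃ = 64.
All leading minors are positive, so H is positive definite: a local minimum.

local minimum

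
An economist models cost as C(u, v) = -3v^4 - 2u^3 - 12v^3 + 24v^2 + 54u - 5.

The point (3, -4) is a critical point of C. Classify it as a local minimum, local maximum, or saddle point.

local maximum

The mixed partial ∂²C/∂u∂v is 0, so the Hessian at any point is diag(C_uu, C_vv) = diag(-12u, 12(-3v^2 - 6v + 4)).
At (3, -4): H = diag(-36, -240).
Both eigenvalues are negative, so H is negative definite: a local maximum.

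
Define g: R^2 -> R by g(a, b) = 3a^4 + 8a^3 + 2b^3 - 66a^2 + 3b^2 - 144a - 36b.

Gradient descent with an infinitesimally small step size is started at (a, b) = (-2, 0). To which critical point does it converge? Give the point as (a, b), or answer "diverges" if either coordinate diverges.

g is separable, so gradient descent decouples: a follows -∂g/∂a, b follows -∂g/∂b.
∂g/∂a = 12(a - 3)(a + 1)(a + 4); at a=-2 this is 120, so a decreases.
∂g/∂b = 6(b - 2)(b + 3); at b=0 this is -36, so b increases.
a converges to its nearest critical value -4 (a local min of the a-part); b converges to 2. The iterate converges to (-4, 2).

(-4, 2)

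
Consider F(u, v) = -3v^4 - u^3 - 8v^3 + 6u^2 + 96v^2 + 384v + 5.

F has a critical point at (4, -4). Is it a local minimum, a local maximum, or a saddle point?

local maximum

The mixed partial ∂²F/∂u∂v is 0, so the Hessian at any point is diag(F_uu, F_vv) = diag(6(-u + 2), 12(-3v^2 - 4v + 16)).
At (4, -4): H = diag(-12, -192).
Both eigenvalues are negative, so H is negative definite: a local maximum.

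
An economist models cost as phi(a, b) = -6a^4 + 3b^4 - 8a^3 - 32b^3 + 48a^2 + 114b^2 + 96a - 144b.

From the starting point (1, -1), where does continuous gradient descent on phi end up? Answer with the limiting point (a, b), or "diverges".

(-1, 1)

phi is separable, so gradient descent decouples: a follows -∂phi/∂a, b follows -∂phi/∂b.
∂phi/∂a = -24(a - 2)(a + 1)(a + 2); at a=1 this is 144, so a decreases.
∂phi/∂b = 12(b - 4)(b - 3)(b - 1); at b=-1 this is -480, so b increases.
a converges to its nearest critical value -1 (a local min of the a-part); b converges to 1. The iterate converges to (-1, 1).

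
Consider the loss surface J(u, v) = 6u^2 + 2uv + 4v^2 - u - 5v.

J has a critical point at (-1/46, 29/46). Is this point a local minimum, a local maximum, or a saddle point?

local minimum

The Hessian of J is constant: H = [[12, 2], [2, 8]].
det(H) = 12·8 − 2² = 92.
det(H) > 0 and tr(H) = 20 > 0, so H is positive definite and the point is a local minimum.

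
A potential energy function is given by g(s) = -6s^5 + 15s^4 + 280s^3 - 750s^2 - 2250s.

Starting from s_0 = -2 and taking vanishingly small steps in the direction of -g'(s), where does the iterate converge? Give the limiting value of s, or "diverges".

g'(s) = -30(s - 5)(s - 3)(s + 1)(s + 5), so g'(-2) = 3150.
Gradient descent moves in the -g' direction, i.e. s is decreasing.
The nearest critical point in that direction is s = -5, where g'' = 9600 > 0 (a local minimum). The iterate converges there.

-5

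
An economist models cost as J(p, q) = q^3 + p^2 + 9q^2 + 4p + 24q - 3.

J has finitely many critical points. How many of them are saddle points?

J separates as a function of p plus a function of q, so ∇J=0 decouples.
∂J/∂p = 2(p + 2) = 0 at p ∈ {-2}; ∂J/∂q = 3(q + 2)(q + 4) = 0 at q ∈ {-4, -2}.
The Hessian is diagonal: diag(J_pp, J_qq). Second derivatives: J_pp(-2)=2; J_qq(-4)=-6, J_qq(-2)=6.
Saddle points occur where the two diagonal entries have opposite signs: (-2, -4). Count: 1.

1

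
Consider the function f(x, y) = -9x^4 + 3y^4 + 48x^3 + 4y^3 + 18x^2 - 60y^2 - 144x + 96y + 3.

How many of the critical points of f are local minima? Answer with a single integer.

f separates as a function of x plus a function of y, so ∇f=0 decouples.
∂f/∂x = -36(x - 4)(x - 1)(x + 1) = 0 at x ∈ {-1, 1, 4}; ∂f/∂y = 12(y - 2)(y - 1)(y + 4) = 0 at y ∈ {-4, 1, 2}.
The Hessian is diagonal: diag(f_xx, f_yy). Second derivatives: f_xx(-1)=-360, f_xx(1)=216, f_xx(4)=-540; f_yy(-4)=360, f_yy(1)=-60, f_yy(2)=72.
Local minima occur where both diagonal entries positive: (1, -4), (1, 2). Count: 2.

2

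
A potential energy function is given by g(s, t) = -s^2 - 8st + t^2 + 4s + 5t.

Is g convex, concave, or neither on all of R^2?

g is quadratic, so its Hessian is the constant matrix H = [[-2, -8], [-8, 2]].
det(H) = -68, tr(H) = 0.
det(H) < 0, so H is indefinite: neither convex nor concave.

neither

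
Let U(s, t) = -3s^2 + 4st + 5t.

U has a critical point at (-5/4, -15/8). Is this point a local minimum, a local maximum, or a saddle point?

The Hessian of U is constant: H = [[-6, 4], [4, 0]].
det(H) = (-6)·0 − 4² = -16.
Since det(H) < 0, H is indefinite and the critical point is a saddle point.

saddle point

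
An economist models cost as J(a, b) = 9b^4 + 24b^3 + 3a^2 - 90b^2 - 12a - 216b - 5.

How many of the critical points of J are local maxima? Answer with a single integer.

J separates as a function of a plus a function of b, so ∇J=0 decouples.
∂J/∂a = 6(a - 2) = 0 at a ∈ {2}; ∂J/∂b = 36(b - 2)(b + 1)(b + 3) = 0 at b ∈ {-3, -1, 2}.
The Hessian is diagonal: diag(J_aa, J_bb). Second derivatives: J_aa(2)=6; J_bb(-3)=360, J_bb(-1)=-216, J_bb(2)=540.
Local maxima occur where both diagonal entries negative: none. Count: 0.

0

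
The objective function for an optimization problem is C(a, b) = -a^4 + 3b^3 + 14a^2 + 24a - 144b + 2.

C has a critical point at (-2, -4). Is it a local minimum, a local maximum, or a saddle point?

local maximum

The mixed partial ∂²C/∂a∂b is 0, so the Hessian at any point is diag(C_aa, C_bb) = diag(4(-3a^2 + 7), 18b).
At (-2, -4): H = diag(-20, -72).
Both eigenvalues are negative, so H is negative definite: a local maximum.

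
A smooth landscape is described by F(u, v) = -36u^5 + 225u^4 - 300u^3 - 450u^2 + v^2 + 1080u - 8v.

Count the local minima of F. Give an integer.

F separates as a function of u plus a function of v, so ∇F=0 decouples.
∂F/∂u = -180(u - 3)(u - 2)(u - 1)(u + 1) = 0 at u ∈ {-1, 1, 2, 3}; ∂F/∂v = 2(v - 4) = 0 at v ∈ {4}.
The Hessian is diagonal: diag(F_uu, F_vv). Second derivatives: F_uu(-1)=4320, F_uu(1)=-720, F_uu(2)=540, F_uu(3)=-1440; F_vv(4)=2.
Local minima occur where both diagonal entries positive: (-1, 4), (2, 4). Count: 2.

2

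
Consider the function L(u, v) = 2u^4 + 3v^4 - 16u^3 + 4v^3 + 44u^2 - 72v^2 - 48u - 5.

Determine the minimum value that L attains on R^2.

-663

L(u,v) separates as P(u) + Q(v) − 5, so its minimum is min P + min Q − 5.
P'(u) = 8(u - 3)(u - 2)(u - 1) vanishes at u ∈ {1, 2, 3}; Q'(v) = 12v(v - 3)(v + 4) vanishes at v ∈ {-4, 0, 3}.
Local minima of P (where P''>0): P(1)=-18, P(3)=-18. Local minima of Q: Q(-4)=-640, Q(3)=-297.
So the global minimum of L is P(1) + Q(-4) − 5 = -18 − 640 − 5 = -663, attained at (1, -4).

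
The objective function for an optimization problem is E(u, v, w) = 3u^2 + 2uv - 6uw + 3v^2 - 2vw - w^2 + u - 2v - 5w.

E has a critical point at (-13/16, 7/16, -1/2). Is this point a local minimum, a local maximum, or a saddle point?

The Hessian is constant: H = [[6, 2, -6], [2, 6, -2], [-6, -2, -2]].
Leading principal minors: Δ₁ = 6, Δ₂ = 32, Δ₃ = -256.
The minors fit neither the all-positive nor the alternating-sign pattern, so H is indefinite: a saddle point.

saddle point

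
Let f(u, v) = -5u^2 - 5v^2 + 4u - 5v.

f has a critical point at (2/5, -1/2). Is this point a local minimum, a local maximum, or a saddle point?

The Hessian of f is constant: H = [[-10, 0], [0, -10]].
det(H) = (-10)·(-10) − 0² = 100.
det(H) > 0 and tr(H) = -20 < 0, so H is negative definite and the point is a local maximum.

local maximum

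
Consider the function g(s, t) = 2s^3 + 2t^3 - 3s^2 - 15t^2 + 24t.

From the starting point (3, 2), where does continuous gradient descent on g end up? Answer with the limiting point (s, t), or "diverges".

(1, 4)

g is separable, so gradient descent decouples: s follows -∂g/∂s, t follows -∂g/∂t.
∂g/∂s = 6s(s - 1); at s=3 this is 36, so s decreases.
∂g/∂t = 6(t - 4)(t - 1); at t=2 this is -12, so t increases.
s converges to its nearest critical value 1 (a local min of the s-part); t converges to 4. The iterate converges to (1, 4).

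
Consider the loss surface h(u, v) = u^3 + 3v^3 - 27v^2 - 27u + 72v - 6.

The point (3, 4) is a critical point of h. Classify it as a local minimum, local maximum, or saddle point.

The mixed partial ∂²h/∂u∂v is 0, so the Hessian at any point is diag(h_uu, h_vv) = diag(6u, 18(v - 3)).
At (3, 4): H = diag(18, 18).
Both eigenvalues are positive, so H is positive definite: a local minimum.

local minimum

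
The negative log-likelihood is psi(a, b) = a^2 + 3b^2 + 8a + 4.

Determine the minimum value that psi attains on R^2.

-12

psi(a,b) separates as P(a) + Q(b) + 4, so its minimum is min P + min Q + 4.
P'(a) = 2a + 8 vanishes at a ∈ {-4}; Q'(b) = 6b vanishes at b ∈ {0}.
Local minima of P (where P''>0): P(-4)=-16. Local minima of Q: Q(0)=0.
So the global minimum of psi is P(-4) + Q(0) + 4 = -16 + 0 + 4 = -12, attained at (-4, 0).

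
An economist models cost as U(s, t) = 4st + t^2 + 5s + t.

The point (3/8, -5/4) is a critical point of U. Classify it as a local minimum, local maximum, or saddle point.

The Hessian of U is constant: H = [[0, 4], [4, 2]].
det(H) = 0·2 − 4² = -16.
Since det(H) < 0, H is indefinite and the critical point is a saddle point.

saddle point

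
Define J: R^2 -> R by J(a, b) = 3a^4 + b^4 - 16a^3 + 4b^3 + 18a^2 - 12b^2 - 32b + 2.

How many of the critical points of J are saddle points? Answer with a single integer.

J separates as a function of a plus a function of b, so ∇J=0 decouples.
∂J/∂a = 12a(a - 3)(a - 1) = 0 at a ∈ {0, 1, 3}; ∂J/∂b = 4(b - 2)(b + 1)(b + 4) = 0 at b ∈ {-4, -1, 2}.
The Hessian is diagonal: diag(J_aa, J_bb). Second derivatives: J_aa(0)=36, J_aa(1)=-24, J_aa(3)=72; J_bb(-4)=72, J_bb(-1)=-36, J_bb(2)=72.
Saddle points occur where the two diagonal entries have opposite signs: (0, -1), (1, -4), (1, 2), (3, -1). Count: 4.

4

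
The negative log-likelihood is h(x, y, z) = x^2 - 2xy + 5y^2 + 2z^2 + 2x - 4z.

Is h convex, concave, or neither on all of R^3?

convex

h is quadratic, so its Hessian is the constant matrix H = [[2, -2, 0], [-2, 10, 0], [0, 0, 4]].
Leading principal minors: 2, 16, 64.
All positive ⇒ H ≻ 0 ⇒ convex.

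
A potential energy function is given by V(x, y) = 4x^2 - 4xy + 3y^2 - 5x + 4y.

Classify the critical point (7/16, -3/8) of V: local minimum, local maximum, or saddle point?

local minimum

The Hessian of V is constant: H = [[8, -4], [-4, 6]].
det(H) = 8·6 − (-4)² = 32.
det(H) > 0 and tr(H) = 14 > 0, so H is positive definite and the point is a local minimum.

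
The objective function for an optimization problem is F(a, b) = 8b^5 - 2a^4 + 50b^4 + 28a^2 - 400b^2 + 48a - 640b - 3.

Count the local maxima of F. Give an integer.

F separates as a function of a plus a function of b, so ∇F=0 decouples.
∂F/∂a = -8(a - 3)(a + 1)(a + 2) = 0 at a ∈ {-2, -1, 3}; ∂F/∂b = 40(b - 2)(b + 1)(b + 2)(b + 4) = 0 at b ∈ {-4, -2, -1, 2}.
The Hessian is diagonal: diag(F_aa, F_bb). Second derivatives: F_aa(-2)=-40, F_aa(-1)=32, F_aa(3)=-160; F_bb(-4)=-1440, F_bb(-2)=320, F_bb(-1)=-360, F_bb(2)=2880.
Local maxima occur where both diagonal entries negative: (-2, -4), (-2, -1), (3, -4), (3, -1). Count: 4.

4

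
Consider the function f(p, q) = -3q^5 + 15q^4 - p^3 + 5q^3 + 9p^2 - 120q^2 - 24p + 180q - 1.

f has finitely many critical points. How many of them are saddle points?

f separates as a function of p plus a function of q, so ∇f=0 decouples.
∂f/∂p = -3(p - 4)(p - 2) = 0 at p ∈ {2, 4}; ∂f/∂q = -15(q - 3)(q - 2)(q - 1)(q + 2) = 0 at q ∈ {-2, 1, 2, 3}.
The Hessian is diagonal: diag(f_pp, f_qq). Second derivatives: f_pp(2)=6, f_pp(4)=-6; f_qq(-2)=900, f_qq(1)=-90, f_qq(2)=60, f_qq(3)=-150.
Saddle points occur where the two diagonal entries have opposite signs: (2, 1), (2, 3), (4, -2), (4, 2). Count: 4.

4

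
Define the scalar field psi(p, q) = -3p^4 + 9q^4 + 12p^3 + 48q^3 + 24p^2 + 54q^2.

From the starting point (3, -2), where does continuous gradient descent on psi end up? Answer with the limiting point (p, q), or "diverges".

psi is separable, so gradient descent decouples: p follows -∂psi/∂p, q follows -∂psi/∂q.
∂psi/∂p = -12p(p - 4)(p + 1); at p=3 this is 144, so p decreases.
∂psi/∂q = 36q(q + 1)(q + 3); at q=-2 this is 72, so q decreases.
p converges to its nearest critical value 0 (a local min of the p-part); q converges to -3. The iterate converges to (0, -3).

(0, -3)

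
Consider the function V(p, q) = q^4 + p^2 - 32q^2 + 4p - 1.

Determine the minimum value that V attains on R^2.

V(p,q) separates as A(p) + B(q) − 1, so its minimum is min A + min B − 1.
A'(p) = 2p + 4 vanishes at p ∈ {-2}; B'(q) = 4q(q - 4)(q + 4) vanishes at q ∈ {-4, 0, 4}.
Local minima of A (where A''>0): A(-2)=-4. Local minima of B: B(-4)=-256, B(4)=-256.
So the global minimum of V is A(-2) + B(-4) − 1 = -4 − 256 − 1 = -261, attained at (-2, -4).

-261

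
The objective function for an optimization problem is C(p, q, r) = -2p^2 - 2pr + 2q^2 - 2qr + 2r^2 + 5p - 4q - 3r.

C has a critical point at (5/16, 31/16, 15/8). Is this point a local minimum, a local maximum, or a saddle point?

saddle point

The Hessian is constant: H = [[-4, 0, -2], [0, 4, -2], [-2, -2, 4]].
Leading principal minors: Δ₁ = -4, Δ₂ = -16, Δ₃ = -64.
The minors fit neither the all-positive nor the alternating-sign pattern, so H is indefinite: a saddle point.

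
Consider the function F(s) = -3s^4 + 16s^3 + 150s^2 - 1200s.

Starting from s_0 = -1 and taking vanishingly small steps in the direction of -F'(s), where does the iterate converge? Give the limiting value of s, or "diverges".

4

F'(s) = -12(s - 5)(s - 4)(s + 5), so F'(-1) = -1440.
Gradient descent moves in the -F' direction, i.e. s is increasing.
The nearest critical point in that direction is s = 4, where F'' = 108 > 0 (a local minimum). The iterate converges there.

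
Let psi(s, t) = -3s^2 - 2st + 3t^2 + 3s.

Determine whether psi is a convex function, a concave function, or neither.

psi is quadratic, so its Hessian is the constant matrix H = [[-6, -2], [-2, 6]].
det(H) = -40, tr(H) = 0.
det(H) < 0, so H is indefinite: neither convex nor concave.

neither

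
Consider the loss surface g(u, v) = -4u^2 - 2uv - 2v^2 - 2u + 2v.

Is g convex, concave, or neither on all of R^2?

g is quadratic, so its Hessian is the constant matrix H = [[-8, -2], [-2, -4]].
det(H) = 28, tr(H) = -12.
det(H) > 0 and tr(H) < 0, so H is negative definite everywhere: concave.

concave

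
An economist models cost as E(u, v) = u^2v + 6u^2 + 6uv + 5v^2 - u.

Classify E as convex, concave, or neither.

neither

The term u^2v is cubic, so the Hessian is not constant.
∂²E/∂u² = 2v + 12, which takes both signs as v varies (negative for sufficiently negative v). A diagonal entry of the Hessian changing sign means the Hessian is neither positive- nor negative-semidefinite on all of R^2.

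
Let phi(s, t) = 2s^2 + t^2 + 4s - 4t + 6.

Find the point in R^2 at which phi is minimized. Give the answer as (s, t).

phi(s,t) separates as P(s) + Q(t) + 6, so its minimum is min P + min Q + 6.
P'(s) = 4s + 4 vanishes at s ∈ {-1}; Q'(t) = 2(t - 2) vanishes at t ∈ {2}.
Local minima of P (where P''>0): P(-1)=-2. Local minima of Q: Q(2)=-4.
So the global minimum of phi is P(-1) + Q(2) + 6 = -2 − 4 + 6 = 0, attained at (-1, 2).

(-1, 2)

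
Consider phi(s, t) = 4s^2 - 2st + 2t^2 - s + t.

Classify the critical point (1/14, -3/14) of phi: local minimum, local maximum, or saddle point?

local minimum

The Hessian of phi is constant: H = [[8, -2], [-2, 4]].
det(H) = 8·4 − (-2)² = 28.
det(H) > 0 and tr(H) = 12 > 0, so H is positive definite and the point is a local minimum.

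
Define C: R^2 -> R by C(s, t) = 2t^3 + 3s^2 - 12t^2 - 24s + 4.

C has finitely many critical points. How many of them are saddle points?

C separates as a function of s plus a function of t, so ∇C=0 decouples.
∂C/∂s = 6(s - 4) = 0 at s ∈ {4}; ∂C/∂t = 6t(t - 4) = 0 at t ∈ {0, 4}.
The Hessian is diagonal: diag(C_ss, C_tt). Second derivatives: C_ss(4)=6; C_tt(0)=-24, C_tt(4)=24.
Saddle points occur where the two diagonal entries have opposite signs: (4, 0). Count: 1.

1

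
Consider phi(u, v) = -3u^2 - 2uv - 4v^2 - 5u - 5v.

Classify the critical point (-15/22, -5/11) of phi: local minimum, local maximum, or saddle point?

The Hessian of phi is constant: H = [[-6, -2], [-2, -8]].
det(H) = (-6)·(-8) − (-2)² = 44.
det(H) > 0 and tr(H) = -14 < 0, so H is negative definite and the point is a local maximum.

local maximum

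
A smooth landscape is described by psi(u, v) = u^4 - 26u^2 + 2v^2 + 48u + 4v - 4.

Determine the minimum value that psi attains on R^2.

-358

psi(u,v) separates as P(u) + Q(v) − 4, so its minimum is min P + min Q − 4.
P'(u) = 4(u - 3)(u - 1)(u + 4) vanishes at u ∈ {-4, 1, 3}; Q'(v) = 4v + 4 vanishes at v ∈ {-1}.
Local minima of P (where P''>0): P(-4)=-352, P(3)=-9. Local minima of Q: Q(-1)=-2.
So the global minimum of psi is P(-4) + Q(-1) − 4 = -352 − 2 − 4 = -358, attained at (-4, -1).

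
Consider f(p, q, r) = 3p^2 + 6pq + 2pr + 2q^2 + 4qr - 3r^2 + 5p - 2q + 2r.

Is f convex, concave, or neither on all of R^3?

f is quadratic, so its Hessian is the constant matrix H = [[6, 6, 2], [6, 4, 4], [2, 4, -6]].
Leading principal minors: 6, -12, 56.
Neither pattern holds ⇒ H is indefinite ⇒ neither convex nor concave.

neither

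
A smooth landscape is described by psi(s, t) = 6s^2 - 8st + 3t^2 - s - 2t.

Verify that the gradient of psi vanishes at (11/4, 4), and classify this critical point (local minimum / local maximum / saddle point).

local minimum

∇psi = (12s - 8t - 1, -8s + 6t - 2); substituting (11/4, 4) gives ∇psi = (0, 0), so (11/4, 4) is indeed a critical point.
The Hessian of psi is constant: H = [[12, -8], [-8, 6]].
det(H) = 12·6 − (-8)² = 8.
det(H) > 0 and tr(H) = 18 > 0, so H is positive definite and the point is a local minimum.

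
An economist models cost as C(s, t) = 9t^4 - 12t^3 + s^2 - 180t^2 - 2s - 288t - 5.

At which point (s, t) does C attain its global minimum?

(1, 4)

C(s,t) separates as P(s) + Q(t) − 5, so its minimum is min P + min Q − 5.
P'(s) = 2s - 2 vanishes at s ∈ {1}; Q'(t) = 36(t - 4)(t + 1)(t + 2) vanishes at t ∈ {-2, -1, 4}.
Local minima of P (where P''>0): P(1)=-1. Local minima of Q: Q(-2)=96, Q(4)=-2496.
So the global minimum of C is P(1) + Q(4) − 5 = -1 − 2496 − 5 = -2502, attained at (1, 4).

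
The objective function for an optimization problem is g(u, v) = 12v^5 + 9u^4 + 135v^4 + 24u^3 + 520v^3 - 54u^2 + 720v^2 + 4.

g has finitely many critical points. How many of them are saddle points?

6

g separates as a function of u plus a function of v, so ∇g=0 decouples.
∂g/∂u = 36u(u - 1)(u + 3) = 0 at u ∈ {-3, 0, 1}; ∂g/∂v = 60v(v + 2)(v + 3)(v + 4) = 0 at v ∈ {-4, -3, -2, 0}.
The Hessian is diagonal: diag(g_uu, g_vv). Second derivatives: g_uu(-3)=432, g_uu(0)=-108, g_uu(1)=144; g_vv(-4)=-480, g_vv(-3)=180, g_vv(-2)=-240, g_vv(0)=1440.
Saddle points occur where the two diagonal entries have opposite signs: (-3, -4), (-3, -2), (0, -3), (0, 0), (1, -4), (1, -2). Count: 6.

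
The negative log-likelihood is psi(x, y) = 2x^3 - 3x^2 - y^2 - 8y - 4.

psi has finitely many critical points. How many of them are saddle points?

1

psi separates as a function of x plus a function of y, so ∇psi=0 decouples.
∂psi/∂x = 6x(x - 1) = 0 at x ∈ {0, 1}; ∂psi/∂y = -2(y + 4) = 0 at y ∈ {-4}.
The Hessian is diagonal: diag(psi_xx, psi_yy). Second derivatives: psi_xx(0)=-6, psi_xx(1)=6; psi_yy(-4)=-2.
Saddle points occur where the two diagonal entries have opposite signs: (1, -4). Count: 1.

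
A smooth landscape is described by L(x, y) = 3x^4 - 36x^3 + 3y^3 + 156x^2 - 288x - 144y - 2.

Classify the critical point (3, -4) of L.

The mixed partial ∂²L/∂x∂y is 0, so the Hessian at any point is diag(L_xx, L_yy) = diag(12(3x^2 - 18x + 26), 18y).
At (3, -4): H = diag(-12, -72).
Both eigenvalues are negative, so H is negative definite: a local maximum.

local maximum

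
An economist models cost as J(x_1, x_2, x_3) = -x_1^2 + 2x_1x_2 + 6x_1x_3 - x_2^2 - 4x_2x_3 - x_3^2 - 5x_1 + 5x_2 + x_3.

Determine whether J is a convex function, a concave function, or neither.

J is quadratic, so its Hessian is the constant matrix H = [[-2, 2, 6], [2, -2, -4], [6, -4, -2]].
Leading principal minors: -2, 0, 8.
Neither pattern holds ⇒ H is indefinite ⇒ neither convex nor concave.

neither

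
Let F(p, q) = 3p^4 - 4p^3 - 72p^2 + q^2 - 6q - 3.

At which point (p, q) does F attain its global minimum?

(4, 3)

F(p,q) separates as A(p) + B(q) − 3, so its minimum is min A + min B − 3.
A'(p) = 12p(p - 4)(p + 3) vanishes at p ∈ {-3, 0, 4}; B'(q) = 2q - 6 vanishes at q ∈ {3}.
Local minima of A (where A''>0): A(-3)=-297, A(4)=-640. Local minima of B: B(3)=-9.
So the global minimum of F is A(4) + B(3) − 3 = -640 − 9 − 3 = -652, attained at (4, 3).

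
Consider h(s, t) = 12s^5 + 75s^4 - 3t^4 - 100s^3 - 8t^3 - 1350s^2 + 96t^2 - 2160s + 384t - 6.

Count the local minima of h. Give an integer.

h separates as a function of s plus a function of t, so ∇h=0 decouples.
∂h/∂s = 60(s - 3)(s + 1)(s + 3)(s + 4) = 0 at s ∈ {-4, -3, -1, 3}; ∂h/∂t = -12(t - 4)(t + 2)(t + 4) = 0 at t ∈ {-4, -2, 4}.
The Hessian is diagonal: diag(h_ss, h_tt). Second derivatives: h_ss(-4)=-1260, h_ss(-3)=720, h_ss(-1)=-1440, h_ss(3)=10080; h_tt(-4)=-192, h_tt(-2)=144, h_tt(4)=-576.
Local minima occur where both diagonal entries positive: (-3, -2), (3, -2). Count: 2.

2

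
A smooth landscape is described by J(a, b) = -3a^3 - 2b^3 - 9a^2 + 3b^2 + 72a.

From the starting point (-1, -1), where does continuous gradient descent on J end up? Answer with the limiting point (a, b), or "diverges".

(-4, 0)

J is separable, so gradient descent decouples: a follows -∂J/∂a, b follows -∂J/∂b.
∂J/∂a = -9(a - 2)(a + 4); at a=-1 this is 81, so a decreases.
∂J/∂b = -6b(b - 1); at b=-1 this is -12, so b increases.
a converges to its nearest critical value -4 (a local min of the a-part); b converges to 0. The iterate converges to (-4, 0).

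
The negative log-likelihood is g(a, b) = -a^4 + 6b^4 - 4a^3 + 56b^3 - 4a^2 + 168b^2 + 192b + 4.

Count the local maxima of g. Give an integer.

g separates as a function of a plus a function of b, so ∇g=0 decouples.
∂g/∂a = -4a(a + 1)(a + 2) = 0 at a ∈ {-2, -1, 0}; ∂g/∂b = 24(b + 1)(b + 2)(b + 4) = 0 at b ∈ {-4, -2, -1}.
The Hessian is diagonal: diag(g_aa, g_bb). Second derivatives: g_aa(-2)=-8, g_aa(-1)=4, g_aa(0)=-8; g_bb(-4)=144, g_bb(-2)=-48, g_bb(-1)=72.
Local maxima occur where both diagonal entries negative: (-2, -2), (0, -2). Count: 2.

2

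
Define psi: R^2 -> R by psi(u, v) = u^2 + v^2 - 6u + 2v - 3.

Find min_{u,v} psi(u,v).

-13

psi(u,v) separates as P(u) + Q(v) − 3, so its minimum is min P + min Q − 3.
P'(u) = 2u - 6 vanishes at u ∈ {3}; Q'(v) = 2v + 2 vanishes at v ∈ {-1}.
Local minima of P (where P''>0): P(3)=-9. Local minima of Q: Q(-1)=-1.
So the global minimum of psi is P(3) + Q(-1) − 3 = -9 − 1 − 3 = -13, attained at (3, -1).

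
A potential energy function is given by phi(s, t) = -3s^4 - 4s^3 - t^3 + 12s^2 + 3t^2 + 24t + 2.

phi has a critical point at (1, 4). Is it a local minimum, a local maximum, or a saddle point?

local maximum

The mixed partial ∂²phi/∂s∂t is 0, so the Hessian at any point is diag(phi_ss, phi_tt) = diag(12(-3s^2 - 2s + 2), 6(-t + 1)).
At (1, 4): H = diag(-36, -18).
Both eigenvalues are negative, so H is negative definite: a local maximum.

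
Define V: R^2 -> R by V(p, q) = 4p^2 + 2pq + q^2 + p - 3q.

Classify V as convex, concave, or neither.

convex

V is quadratic, so its Hessian is the constant matrix H = [[8, 2], [2, 2]].
det(H) = 12, tr(H) = 10.
det(H) > 0 and tr(H) > 0, so H is positive definite everywhere: convex.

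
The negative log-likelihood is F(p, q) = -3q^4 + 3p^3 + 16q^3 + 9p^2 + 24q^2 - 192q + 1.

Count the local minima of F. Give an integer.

1

F separates as a function of p plus a function of q, so ∇F=0 decouples.
∂F/∂p = 9p(p + 2) = 0 at p ∈ {-2, 0}; ∂F/∂q = -12(q - 4)(q - 2)(q + 2) = 0 at q ∈ {-2, 2, 4}.
The Hessian is diagonal: diag(F_pp, F_qq). Second derivatives: F_pp(-2)=-18, F_pp(0)=18; F_qq(-2)=-288, F_qq(2)=96, F_qq(4)=-144.
Local minima occur where both diagonal entries positive: (0, 2). Count: 1.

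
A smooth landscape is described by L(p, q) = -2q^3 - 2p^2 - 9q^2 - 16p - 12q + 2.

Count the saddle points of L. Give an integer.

L separates as a function of p plus a function of q, so ∇L=0 decouples.
∂L/∂p = -4(p + 4) = 0 at p ∈ {-4}; ∂L/∂q = -6(q + 1)(q + 2) = 0 at q ∈ {-2, -1}.
The Hessian is diagonal: diag(L_pp, L_qq). Second derivatives: L_pp(-4)=-4; L_qq(-2)=6, L_qq(-1)=-6.
Saddle points occur where the two diagonal entries have opposite signs: (-4, -2). Count: 1.

1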